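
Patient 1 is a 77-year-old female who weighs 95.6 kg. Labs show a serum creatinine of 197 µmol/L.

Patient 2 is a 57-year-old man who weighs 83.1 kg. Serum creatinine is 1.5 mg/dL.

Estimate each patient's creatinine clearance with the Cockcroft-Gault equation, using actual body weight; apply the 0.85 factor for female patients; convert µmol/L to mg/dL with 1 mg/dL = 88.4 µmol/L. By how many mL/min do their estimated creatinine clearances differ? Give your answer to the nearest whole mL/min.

32 mL/min

Patient 1: SCr = 197 / 88.4 = 2.229 mg/dL
Patient 1: CrCl = (140 − 77) × 95.6 / (72 × 2.229) × 0.85 = 6022.8 / 160.49 × 0.85 ≈ 31.9 mL/min
Patient 2: CrCl = (140 − 57) × 83.1 / (72 × 1.5) = 6897.3 / 108.00 ≈ 63.9 mL/min
|31.9 − 63.9| = 32.0 mL/min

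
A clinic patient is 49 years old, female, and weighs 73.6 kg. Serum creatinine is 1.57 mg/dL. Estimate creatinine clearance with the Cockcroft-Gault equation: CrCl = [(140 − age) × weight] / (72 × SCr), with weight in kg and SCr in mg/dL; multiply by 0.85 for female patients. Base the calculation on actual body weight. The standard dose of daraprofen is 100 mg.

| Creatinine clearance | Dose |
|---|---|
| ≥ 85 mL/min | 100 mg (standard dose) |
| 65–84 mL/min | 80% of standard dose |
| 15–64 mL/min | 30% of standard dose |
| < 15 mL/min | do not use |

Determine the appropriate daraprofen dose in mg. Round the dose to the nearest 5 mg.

CrCl = (140 − 49) × 73.6 / (72 × 1.57) × 0.85 = 6697.6 / 113.04 × 0.85 ≈ 50.4 mL/min
CrCl ≈ 50 mL/min → bracket 15–64 mL/min.
30% of 100 mg = 30 mg

30 mg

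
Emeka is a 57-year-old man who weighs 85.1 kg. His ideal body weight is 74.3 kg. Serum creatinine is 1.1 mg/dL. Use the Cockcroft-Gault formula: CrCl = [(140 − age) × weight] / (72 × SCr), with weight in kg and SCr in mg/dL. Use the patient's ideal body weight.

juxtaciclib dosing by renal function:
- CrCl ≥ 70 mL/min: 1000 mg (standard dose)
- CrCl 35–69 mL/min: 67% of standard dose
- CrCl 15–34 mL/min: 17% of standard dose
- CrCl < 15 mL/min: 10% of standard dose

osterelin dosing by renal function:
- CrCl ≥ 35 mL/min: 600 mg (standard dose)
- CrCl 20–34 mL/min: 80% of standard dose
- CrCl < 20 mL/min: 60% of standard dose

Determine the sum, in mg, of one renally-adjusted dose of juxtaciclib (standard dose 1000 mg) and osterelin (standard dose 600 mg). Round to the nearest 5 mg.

CrCl = (140 − 57) × 74.3 / (72 × 1.1) = 6166.9 / 79.20 ≈ 77.9 mL/min
CrCl ≈ 78 mL/min.
juxtaciclib: ≥ 70 mL/min → 100% of 1000 mg = 1000 mg.
osterelin: ≥ 35 mL/min → 100% of 600 mg = 600 mg.
Total = 1000 + 600 = 1600 mg.

1600 mg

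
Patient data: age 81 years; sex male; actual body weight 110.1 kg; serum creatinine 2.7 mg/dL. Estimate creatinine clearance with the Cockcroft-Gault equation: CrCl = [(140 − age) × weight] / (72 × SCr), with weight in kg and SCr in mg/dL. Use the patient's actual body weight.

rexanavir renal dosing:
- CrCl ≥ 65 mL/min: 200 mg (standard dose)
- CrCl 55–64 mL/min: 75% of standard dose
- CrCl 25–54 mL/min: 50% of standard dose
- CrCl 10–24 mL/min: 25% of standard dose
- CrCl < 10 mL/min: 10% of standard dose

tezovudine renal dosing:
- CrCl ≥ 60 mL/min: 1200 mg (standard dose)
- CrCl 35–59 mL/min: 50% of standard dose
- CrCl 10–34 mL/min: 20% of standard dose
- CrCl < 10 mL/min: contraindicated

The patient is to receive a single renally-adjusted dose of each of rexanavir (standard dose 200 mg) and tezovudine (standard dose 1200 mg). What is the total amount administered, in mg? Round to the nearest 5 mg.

340 mg

CrCl = (140 − 81) × 110.1 / (72 × 2.7) = 6495.9 / 194.40 ≈ 33.4 mL/min
CrCl ≈ 33 mL/min.
rexanavir: 25–54 mL/min → 50% of 200 mg = 100 mg.
tezovudine: 10–34 mL/min → 20% of 1200 mg = 240 mg.
Total = 100 + 240 = 340 mg.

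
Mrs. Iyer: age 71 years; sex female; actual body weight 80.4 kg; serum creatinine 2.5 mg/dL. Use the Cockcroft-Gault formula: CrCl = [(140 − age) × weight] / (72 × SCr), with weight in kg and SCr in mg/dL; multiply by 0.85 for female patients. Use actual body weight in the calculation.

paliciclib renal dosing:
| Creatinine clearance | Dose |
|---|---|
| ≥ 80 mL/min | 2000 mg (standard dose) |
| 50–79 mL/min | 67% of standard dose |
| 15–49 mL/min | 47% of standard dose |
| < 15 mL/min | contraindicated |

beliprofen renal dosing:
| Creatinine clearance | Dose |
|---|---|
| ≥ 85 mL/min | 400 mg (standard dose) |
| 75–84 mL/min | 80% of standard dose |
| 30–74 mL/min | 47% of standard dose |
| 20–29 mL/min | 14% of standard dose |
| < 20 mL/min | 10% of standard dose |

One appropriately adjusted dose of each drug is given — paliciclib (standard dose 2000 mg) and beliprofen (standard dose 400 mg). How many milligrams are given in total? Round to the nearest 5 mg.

CrCl = (140 − 71) × 80.4 / (72 × 2.5) × 0.85 = 5547.6 / 180.00 × 0.85 ≈ 26.2 mL/min
CrCl ≈ 26 mL/min.
paliciclib: 15–49 mL/min → 47% of 2000 mg = 940 mg.
beliprofen: 20–29 mL/min → 14% of 400 mg = 56 mg.
Total = 940 + 56 = 996 mg.

995 mg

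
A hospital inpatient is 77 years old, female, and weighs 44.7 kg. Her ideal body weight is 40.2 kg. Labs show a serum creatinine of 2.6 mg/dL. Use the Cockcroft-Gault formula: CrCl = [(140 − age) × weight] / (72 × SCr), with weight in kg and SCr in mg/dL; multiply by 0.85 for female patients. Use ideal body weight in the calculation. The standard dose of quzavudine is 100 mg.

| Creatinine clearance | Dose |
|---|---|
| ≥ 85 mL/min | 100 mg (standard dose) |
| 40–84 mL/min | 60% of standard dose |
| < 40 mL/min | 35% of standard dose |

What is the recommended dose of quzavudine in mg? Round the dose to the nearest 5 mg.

35 mg

CrCl = (140 − 77) × 40.2 / (72 × 2.6) × 0.85 = 2532.6 / 187.20 × 0.85 ≈ 11.5 mL/min
CrCl ≈ 11 mL/min → bracket < 40 mL/min.
35% of 100 mg = 35 mg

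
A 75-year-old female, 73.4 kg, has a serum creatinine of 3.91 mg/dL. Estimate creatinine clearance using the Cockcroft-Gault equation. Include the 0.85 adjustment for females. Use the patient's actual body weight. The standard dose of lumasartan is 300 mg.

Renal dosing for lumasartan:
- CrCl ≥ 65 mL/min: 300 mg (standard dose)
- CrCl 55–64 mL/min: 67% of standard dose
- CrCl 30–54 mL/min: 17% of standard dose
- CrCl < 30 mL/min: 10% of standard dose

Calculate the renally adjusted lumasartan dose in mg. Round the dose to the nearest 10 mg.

CrCl = (140 − 75) × 73.4 / (72 × 3.91) × 0.85 = 4771.0 / 281.52 × 0.85 ≈ 14.4 mL/min
CrCl ≈ 14 mL/min → bracket < 30 mL/min.
10% of 300 mg = 30 mg

30 mg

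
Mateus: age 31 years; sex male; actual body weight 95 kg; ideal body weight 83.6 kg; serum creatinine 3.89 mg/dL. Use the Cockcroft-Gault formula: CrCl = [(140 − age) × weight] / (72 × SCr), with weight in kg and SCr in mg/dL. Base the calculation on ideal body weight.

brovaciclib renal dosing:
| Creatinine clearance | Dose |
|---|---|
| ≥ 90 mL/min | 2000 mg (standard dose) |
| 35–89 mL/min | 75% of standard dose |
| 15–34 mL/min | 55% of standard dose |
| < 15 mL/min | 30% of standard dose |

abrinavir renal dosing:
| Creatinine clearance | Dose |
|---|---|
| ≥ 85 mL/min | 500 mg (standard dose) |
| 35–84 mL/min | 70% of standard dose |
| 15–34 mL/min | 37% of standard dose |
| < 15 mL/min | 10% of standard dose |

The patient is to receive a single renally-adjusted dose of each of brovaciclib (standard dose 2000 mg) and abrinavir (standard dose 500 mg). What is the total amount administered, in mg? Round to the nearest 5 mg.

CrCl = (140 − 31) × 83.6 / (72 × 3.89) = 9112.4 / 280.08 ≈ 32.5 mL/min
CrCl ≈ 33 mL/min.
brovaciclib: 15–34 mL/min → 55% of 2000 mg = 1100 mg.
abrinavir: 15–34 mL/min → 37% of 500 mg = 185 mg.
Total = 1100 + 185 = 1285 mg.

1285 mg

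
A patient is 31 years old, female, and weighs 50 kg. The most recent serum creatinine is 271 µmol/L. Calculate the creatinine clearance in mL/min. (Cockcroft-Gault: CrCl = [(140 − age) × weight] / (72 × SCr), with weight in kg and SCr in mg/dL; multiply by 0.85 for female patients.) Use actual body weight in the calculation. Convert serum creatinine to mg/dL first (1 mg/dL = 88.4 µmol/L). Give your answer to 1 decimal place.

SCr = 271 / 88.4 = 3.066 mg/dL
CrCl = (140 − 31) × 50 / (72 × 3.066) × 0.85 = 5450.0 / 220.75 × 0.85 ≈ 21.0 mL/min

21.0 mL/min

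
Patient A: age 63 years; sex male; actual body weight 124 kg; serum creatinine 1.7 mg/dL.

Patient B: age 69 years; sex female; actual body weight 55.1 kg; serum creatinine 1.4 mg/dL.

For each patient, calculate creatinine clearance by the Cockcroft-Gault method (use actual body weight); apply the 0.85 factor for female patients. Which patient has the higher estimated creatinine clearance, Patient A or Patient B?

Patient A

Patient A: CrCl = (140 − 63) × 124 / (72 × 1.7) = 9548.0 / 122.40 ≈ 78.0 mL/min
Patient B: CrCl = (140 − 69) × 55.1 / (72 × 1.4) × 0.85 = 3912.1 / 100.80 × 0.85 ≈ 33.0 mL/min
78.0 vs 33.0 mL/min → Patient A is higher.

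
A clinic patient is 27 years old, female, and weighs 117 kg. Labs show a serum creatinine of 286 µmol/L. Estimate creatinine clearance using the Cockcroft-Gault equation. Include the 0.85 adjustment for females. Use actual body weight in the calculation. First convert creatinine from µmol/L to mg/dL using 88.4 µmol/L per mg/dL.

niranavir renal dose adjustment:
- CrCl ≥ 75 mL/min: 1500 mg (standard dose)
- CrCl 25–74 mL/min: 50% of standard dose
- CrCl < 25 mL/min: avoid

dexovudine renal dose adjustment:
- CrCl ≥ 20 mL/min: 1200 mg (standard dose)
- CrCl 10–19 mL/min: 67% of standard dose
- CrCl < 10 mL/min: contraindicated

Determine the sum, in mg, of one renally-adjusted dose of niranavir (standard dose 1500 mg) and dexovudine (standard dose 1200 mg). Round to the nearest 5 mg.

1950 mg

SCr = 286 / 88.4 = 3.235 mg/dL
CrCl = (140 − 27) × 117 / (72 × 3.235) × 0.85 = 13221.0 / 232.92 × 0.85 ≈ 48.2 mL/min
CrCl ≈ 48 mL/min.
niranavir: 25–74 mL/min → 50% of 1500 mg = 750 mg.
dexovudine: ≥ 20 mL/min → 100% of 1200 mg = 1200 mg.
Total = 750 + 1200 = 1950 mg.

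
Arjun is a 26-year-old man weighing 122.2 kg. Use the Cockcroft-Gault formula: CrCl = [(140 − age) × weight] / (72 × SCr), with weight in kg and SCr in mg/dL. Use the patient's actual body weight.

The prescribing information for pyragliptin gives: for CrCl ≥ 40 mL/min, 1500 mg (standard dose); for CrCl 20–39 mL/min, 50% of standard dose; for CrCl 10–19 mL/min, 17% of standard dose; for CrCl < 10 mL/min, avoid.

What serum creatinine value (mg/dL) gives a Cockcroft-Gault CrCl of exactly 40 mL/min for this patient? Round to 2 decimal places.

Standard dose requires CrCl ≥ 40 mL/min.
Set (140 − 26) × 122.2 / (72 × SCr) = 40
SCr = (140 − 26) × 122.2 / (72 × 40) = 4.837 mg/dL

4.84 mg/dL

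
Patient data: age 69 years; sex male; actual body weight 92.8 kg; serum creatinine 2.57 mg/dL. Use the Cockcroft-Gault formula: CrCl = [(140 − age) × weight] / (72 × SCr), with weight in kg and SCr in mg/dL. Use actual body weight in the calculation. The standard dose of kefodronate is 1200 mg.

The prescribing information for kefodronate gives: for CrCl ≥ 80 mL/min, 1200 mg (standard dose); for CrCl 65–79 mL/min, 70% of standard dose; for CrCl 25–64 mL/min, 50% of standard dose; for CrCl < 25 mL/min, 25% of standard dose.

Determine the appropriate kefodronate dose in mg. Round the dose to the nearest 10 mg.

600 mg

CrCl = (140 − 69) × 92.8 / (72 × 2.57) = 6588.8 / 185.04 ≈ 35.6 mL/min
CrCl ≈ 36 mL/min → bracket 25–64 mL/min.
50% of 1200 mg = 600 mg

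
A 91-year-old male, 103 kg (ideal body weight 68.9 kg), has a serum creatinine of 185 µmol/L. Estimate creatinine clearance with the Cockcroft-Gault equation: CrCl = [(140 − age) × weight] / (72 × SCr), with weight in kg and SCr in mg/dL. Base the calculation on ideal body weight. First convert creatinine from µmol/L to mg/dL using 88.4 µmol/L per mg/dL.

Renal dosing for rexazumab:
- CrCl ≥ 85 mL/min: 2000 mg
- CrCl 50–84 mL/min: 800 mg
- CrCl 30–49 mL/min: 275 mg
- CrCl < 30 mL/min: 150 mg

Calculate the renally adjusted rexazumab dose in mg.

150 mg

SCr = 185 / 88.4 = 2.093 mg/dL
CrCl = (140 − 91) × 68.9 / (72 × 2.093) = 3376.1 / 150.70 ≈ 22.4 mL/min
CrCl ≈ 22 mL/min → bracket < 30 mL/min.
Dose for this bracket: 150 mg.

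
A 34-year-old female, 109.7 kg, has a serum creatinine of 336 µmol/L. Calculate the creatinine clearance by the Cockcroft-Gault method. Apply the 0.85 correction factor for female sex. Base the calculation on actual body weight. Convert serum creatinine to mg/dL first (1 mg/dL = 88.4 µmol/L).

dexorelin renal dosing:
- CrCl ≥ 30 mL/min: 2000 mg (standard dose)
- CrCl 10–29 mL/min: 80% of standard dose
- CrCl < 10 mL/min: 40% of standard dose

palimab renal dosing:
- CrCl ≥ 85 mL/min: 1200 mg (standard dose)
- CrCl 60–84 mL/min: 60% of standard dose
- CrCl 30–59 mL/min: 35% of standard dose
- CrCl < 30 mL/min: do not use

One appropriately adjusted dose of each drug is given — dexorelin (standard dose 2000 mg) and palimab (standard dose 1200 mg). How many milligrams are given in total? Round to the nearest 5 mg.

2420 mg

SCr = 336 / 88.4 = 3.801 mg/dL
CrCl = (140 − 34) × 109.7 / (72 × 3.801) × 0.85 = 11628.2 / 273.67 × 0.85 ≈ 36.1 mL/min
CrCl ≈ 36 mL/min.
dexorelin: ≥ 30 mL/min → 100% of 2000 mg = 2000 mg.
palimab: 30–59 mL/min → 35% of 1200 mg = 420 mg.
Total = 2000 + 420 = 2420 mg.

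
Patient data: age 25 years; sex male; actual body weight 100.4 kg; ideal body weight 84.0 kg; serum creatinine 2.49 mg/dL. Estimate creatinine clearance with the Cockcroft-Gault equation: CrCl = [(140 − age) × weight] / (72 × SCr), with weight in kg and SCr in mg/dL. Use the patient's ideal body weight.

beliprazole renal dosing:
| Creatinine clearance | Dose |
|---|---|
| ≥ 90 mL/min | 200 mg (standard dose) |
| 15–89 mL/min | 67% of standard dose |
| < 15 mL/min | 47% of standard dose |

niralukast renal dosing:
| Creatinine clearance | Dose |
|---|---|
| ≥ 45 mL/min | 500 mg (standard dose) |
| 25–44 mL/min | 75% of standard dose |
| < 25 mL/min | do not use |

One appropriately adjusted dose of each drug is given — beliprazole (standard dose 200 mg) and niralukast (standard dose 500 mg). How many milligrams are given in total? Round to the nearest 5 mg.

635 mg

CrCl = (140 − 25) × 84 / (72 × 2.49) = 9660.0 / 179.28 ≈ 53.9 mL/min
CrCl ≈ 54 mL/min.
beliprazole: 15–89 mL/min → 67% of 200 mg = 134 mg.
niralukast: ≥ 45 mL/min → 100% of 500 mg = 500 mg.
Total = 134 + 500 = 634 mg.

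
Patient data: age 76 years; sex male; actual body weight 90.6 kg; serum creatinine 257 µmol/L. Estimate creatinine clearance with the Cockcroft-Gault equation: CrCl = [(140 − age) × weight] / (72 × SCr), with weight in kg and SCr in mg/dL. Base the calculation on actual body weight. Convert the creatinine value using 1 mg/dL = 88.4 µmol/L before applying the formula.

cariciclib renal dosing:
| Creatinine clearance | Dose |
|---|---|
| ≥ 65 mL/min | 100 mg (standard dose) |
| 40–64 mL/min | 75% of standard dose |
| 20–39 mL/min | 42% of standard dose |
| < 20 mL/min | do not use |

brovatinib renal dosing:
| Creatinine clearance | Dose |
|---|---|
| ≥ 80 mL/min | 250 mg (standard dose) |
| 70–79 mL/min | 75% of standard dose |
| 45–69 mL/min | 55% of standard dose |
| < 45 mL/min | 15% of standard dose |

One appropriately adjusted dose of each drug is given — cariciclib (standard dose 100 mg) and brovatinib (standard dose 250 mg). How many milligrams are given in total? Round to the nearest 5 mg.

80 mg

SCr = 257 / 88.4 = 2.907 mg/dL
CrCl = (140 − 76) × 90.6 / (72 × 2.907) = 5798.4 / 209.30 ≈ 27.7 mL/min
CrCl ≈ 28 mL/min.
cariciclib: 20–39 mL/min → 42% of 100 mg = 42 mg.
brovatinib: < 45 mL/min → 15% of 250 mg = 37.5 mg.
Total = 42 + 37.5 = 79.5 mg.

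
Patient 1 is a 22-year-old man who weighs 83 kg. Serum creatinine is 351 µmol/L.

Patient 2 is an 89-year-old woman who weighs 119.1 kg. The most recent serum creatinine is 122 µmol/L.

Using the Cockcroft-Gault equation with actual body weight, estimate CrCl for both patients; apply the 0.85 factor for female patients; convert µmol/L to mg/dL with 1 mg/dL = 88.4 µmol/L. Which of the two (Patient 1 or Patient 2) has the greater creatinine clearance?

Patient 2

Patient 1: SCr = 351 / 88.4 = 3.971 mg/dL
Patient 1: CrCl = (140 − 22) × 83 / (72 × 3.971) = 9794.0 / 285.91 ≈ 34.3 mL/min
Patient 2: SCr = 122 / 88.4 = 1.38 mg/dL
Patient 2: CrCl = (140 − 89) × 119.1 / (72 × 1.38) × 0.85 = 6074.1 / 99.36 × 0.85 ≈ 52.0 mL/min
34.3 vs 52.0 mL/min → Patient 2 is higher.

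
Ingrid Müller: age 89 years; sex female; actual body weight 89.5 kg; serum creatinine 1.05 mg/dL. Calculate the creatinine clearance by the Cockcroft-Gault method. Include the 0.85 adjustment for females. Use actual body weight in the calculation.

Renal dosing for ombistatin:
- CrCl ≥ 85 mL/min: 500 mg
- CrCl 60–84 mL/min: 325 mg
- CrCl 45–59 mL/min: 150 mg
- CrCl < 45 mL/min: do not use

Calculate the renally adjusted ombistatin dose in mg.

150 mg

CrCl = (140 − 89) × 89.5 / (72 × 1.05) × 0.85 = 4564.5 / 75.60 × 0.85 ≈ 51.3 mL/min
CrCl ≈ 51 mL/min → bracket 45–59 mL/min.
Dose for this bracket: 150 mg.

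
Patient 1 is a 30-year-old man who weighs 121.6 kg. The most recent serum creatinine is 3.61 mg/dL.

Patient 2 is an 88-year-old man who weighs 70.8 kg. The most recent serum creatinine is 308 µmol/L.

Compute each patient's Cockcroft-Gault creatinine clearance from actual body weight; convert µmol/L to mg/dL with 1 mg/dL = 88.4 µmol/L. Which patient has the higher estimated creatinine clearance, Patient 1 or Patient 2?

Patient 1

Patient 1: CrCl = (140 − 30) × 121.6 / (72 × 3.61) = 13376.0 / 259.92 ≈ 51.5 mL/min
Patient 2: SCr = 308 / 88.4 = 3.484 mg/dL
Patient 2: CrCl = (140 − 88) × 70.8 / (72 × 3.484) = 3681.6 / 250.85 ≈ 14.7 mL/min
51.5 vs 14.7 mL/min → Patient 1 is higher.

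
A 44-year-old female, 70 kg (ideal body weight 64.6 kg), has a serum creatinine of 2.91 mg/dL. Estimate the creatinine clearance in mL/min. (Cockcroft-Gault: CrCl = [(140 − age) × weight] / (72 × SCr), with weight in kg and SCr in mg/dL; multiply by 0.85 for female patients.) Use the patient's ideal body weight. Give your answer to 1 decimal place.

25.2 mL/min

CrCl = (140 − 44) × 64.6 / (72 × 2.91) × 0.85 = 6201.6 / 209.52 × 0.85 ≈ 25.2 mL/min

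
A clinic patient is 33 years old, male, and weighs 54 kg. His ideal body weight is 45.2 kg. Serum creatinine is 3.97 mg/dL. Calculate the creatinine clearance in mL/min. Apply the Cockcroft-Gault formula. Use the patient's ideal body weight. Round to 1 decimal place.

CrCl = (140 − 33) × 45.2 / (72 × 3.97) = 4836.4 / 285.84 ≈ 16.9 mL/min

16.9 mL/min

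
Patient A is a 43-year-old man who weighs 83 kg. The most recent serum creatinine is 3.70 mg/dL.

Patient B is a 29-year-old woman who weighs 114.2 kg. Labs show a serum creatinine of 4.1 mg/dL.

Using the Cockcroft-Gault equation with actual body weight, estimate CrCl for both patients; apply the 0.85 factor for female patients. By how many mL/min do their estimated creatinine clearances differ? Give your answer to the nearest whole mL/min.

Patient A: CrCl = (140 − 43) × 83 / (72 × 3.7) = 8051.0 / 266.40 ≈ 30.2 mL/min
Patient B: CrCl = (140 − 29) × 114.2 / (72 × 4.1) × 0.85 = 12676.2 / 295.20 × 0.85 ≈ 36.5 mL/min
|30.2 − 36.5| = 6.3 mL/min

6 mL/min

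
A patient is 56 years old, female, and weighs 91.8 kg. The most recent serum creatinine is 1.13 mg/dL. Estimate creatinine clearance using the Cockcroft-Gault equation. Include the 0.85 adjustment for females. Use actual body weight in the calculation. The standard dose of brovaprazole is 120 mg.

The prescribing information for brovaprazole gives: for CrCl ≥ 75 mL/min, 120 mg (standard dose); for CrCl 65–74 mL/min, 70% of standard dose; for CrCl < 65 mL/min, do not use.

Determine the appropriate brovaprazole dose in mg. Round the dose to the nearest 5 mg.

120 mg

CrCl = (140 − 56) × 91.8 / (72 × 1.13) × 0.85 = 7711.2 / 81.36 × 0.85 ≈ 80.6 mL/min
CrCl ≈ 81 mL/min → bracket ≥ 75 mL/min.
100% of 120 mg = 120 mg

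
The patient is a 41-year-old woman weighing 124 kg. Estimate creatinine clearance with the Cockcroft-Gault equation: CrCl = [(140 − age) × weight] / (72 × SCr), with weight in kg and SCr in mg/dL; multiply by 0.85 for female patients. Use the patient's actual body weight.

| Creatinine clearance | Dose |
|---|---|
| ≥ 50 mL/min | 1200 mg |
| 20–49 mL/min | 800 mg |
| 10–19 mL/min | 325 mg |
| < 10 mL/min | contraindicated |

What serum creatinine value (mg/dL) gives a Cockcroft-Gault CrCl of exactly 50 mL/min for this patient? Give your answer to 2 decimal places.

Standard dose requires CrCl ≥ 50 mL/min.
Set (140 − 41) × 124 × 0.85 / (72 × SCr) = 50
SCr = (140 − 41) × 124 × 0.85 / (72 × 50) = 2.899 mg/dL

2.90 mg/dL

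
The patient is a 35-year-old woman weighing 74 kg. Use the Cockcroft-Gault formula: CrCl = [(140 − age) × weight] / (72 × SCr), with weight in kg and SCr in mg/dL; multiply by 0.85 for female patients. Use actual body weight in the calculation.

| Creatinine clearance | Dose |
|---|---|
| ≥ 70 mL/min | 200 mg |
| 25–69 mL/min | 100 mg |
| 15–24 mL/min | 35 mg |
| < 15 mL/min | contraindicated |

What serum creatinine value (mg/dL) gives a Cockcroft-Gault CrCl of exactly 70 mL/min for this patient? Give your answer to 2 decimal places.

1.31 mg/dL

Standard dose requires CrCl ≥ 70 mL/min.
Set (140 − 35) × 74 × 0.85 / (72 × SCr) = 70
SCr = (140 − 35) × 74 × 0.85 / (72 × 70) = 1.310 mg/dL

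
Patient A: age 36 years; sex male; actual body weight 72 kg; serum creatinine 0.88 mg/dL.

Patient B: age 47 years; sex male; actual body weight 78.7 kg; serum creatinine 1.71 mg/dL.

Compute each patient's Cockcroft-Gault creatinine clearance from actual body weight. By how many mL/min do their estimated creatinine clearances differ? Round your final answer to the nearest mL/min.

59 mL/min

Patient A: CrCl = (140 − 36) × 72 / (72 × 0.88) = 7488.0 / 63.36 ≈ 118.2 mL/min
Patient B: CrCl = (140 − 47) × 78.7 / (72 × 1.71) = 7319.1 / 123.12 ≈ 59.4 mL/min
|118.2 − 59.4| = 58.8 mL/min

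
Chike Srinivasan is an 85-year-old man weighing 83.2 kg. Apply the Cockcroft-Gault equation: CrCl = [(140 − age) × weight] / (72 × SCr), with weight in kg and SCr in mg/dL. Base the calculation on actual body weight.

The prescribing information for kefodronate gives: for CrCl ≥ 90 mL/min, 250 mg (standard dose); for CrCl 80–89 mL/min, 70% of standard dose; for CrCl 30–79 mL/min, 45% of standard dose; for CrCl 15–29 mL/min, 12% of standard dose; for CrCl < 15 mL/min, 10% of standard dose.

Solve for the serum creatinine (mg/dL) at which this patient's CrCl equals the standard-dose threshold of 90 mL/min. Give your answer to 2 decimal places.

0.71 mg/dL

Standard dose requires CrCl ≥ 90 mL/min.
Set (140 − 85) × 83.2 / (72 × SCr) = 90
SCr = (140 − 85) × 83.2 / (72 × 90) = 0.706 mg/dL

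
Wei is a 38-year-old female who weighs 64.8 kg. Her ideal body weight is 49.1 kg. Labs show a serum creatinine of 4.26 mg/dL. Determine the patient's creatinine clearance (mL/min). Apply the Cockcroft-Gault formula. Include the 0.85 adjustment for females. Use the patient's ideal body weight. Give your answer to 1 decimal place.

CrCl = (140 − 38) × 49.1 / (72 × 4.26) × 0.85 = 5008.2 / 306.72 × 0.85 ≈ 13.9 mL/min

13.9 mL/min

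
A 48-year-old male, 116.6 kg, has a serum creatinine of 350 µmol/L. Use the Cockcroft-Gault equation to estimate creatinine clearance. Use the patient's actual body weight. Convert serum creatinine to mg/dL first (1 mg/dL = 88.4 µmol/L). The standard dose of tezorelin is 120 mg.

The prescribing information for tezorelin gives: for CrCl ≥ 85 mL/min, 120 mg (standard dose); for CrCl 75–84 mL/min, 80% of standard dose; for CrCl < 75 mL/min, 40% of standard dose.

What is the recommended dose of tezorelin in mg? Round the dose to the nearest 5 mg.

SCr = 350 / 88.4 = 3.959 mg/dL
CrCl = (140 − 48) × 116.6 / (72 × 3.959) = 10727.2 / 285.05 ≈ 37.6 mL/min
CrCl ≈ 38 mL/min → bracket < 75 mL/min.
40% of 120 mg = 48 mg → 50 mg

50 mg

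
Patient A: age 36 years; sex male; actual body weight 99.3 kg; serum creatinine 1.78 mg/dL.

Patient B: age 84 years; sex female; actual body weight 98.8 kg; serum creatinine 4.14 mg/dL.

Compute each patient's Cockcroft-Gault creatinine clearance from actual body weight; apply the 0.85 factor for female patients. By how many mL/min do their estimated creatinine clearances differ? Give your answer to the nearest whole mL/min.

Patient A: CrCl = (140 − 36) × 99.3 / (72 × 1.78) = 10327.2 / 128.16 ≈ 80.6 mL/min
Patient B: CrCl = (140 − 84) × 98.8 / (72 × 4.14) × 0.85 = 5532.8 / 298.08 × 0.85 ≈ 15.8 mL/min
|80.6 − 15.8| = 64.8 mL/min

65 mL/min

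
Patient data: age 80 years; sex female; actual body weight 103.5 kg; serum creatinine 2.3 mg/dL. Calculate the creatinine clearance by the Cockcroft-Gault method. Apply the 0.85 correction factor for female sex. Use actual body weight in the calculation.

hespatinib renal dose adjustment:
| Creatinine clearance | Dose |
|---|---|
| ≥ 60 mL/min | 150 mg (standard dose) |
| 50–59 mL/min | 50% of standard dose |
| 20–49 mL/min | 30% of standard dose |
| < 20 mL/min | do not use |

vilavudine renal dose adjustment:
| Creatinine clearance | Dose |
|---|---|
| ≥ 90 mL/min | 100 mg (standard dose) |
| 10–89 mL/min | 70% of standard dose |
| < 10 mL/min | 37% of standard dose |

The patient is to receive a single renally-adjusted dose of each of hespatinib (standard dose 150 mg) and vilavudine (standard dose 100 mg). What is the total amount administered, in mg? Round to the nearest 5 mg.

115 mg

CrCl = (140 − 80) × 103.5 / (72 × 2.3) × 0.85 = 6210.0 / 165.60 × 0.85 ≈ 31.9 mL/min
CrCl ≈ 32 mL/min.
hespatinib: 20–49 mL/min → 30% of 150 mg = 45 mg.
vilavudine: 10–89 mL/min → 70% of 100 mg = 70 mg.
Total = 45 + 70 = 115 mg.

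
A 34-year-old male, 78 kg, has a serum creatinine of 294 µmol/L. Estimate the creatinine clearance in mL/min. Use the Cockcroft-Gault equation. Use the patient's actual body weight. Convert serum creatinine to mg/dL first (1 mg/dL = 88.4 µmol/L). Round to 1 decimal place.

34.5 mL/min

SCr = 294 / 88.4 = 3.326 mg/dL
CrCl = (140 − 34) × 78 / (72 × 3.326) = 8268.0 / 239.47 ≈ 34.5 mL/min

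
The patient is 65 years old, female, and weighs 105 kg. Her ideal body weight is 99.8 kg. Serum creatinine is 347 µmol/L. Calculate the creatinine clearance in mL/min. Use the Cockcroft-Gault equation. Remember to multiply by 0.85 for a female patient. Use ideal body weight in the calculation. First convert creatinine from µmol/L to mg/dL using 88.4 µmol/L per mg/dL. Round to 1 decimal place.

SCr = 347 / 88.4 = 3.925 mg/dL
CrCl = (140 − 65) × 99.8 / (72 × 3.925) × 0.85 = 7485.0 / 282.60 × 0.85 ≈ 22.5 mL/min

22.5 mL/min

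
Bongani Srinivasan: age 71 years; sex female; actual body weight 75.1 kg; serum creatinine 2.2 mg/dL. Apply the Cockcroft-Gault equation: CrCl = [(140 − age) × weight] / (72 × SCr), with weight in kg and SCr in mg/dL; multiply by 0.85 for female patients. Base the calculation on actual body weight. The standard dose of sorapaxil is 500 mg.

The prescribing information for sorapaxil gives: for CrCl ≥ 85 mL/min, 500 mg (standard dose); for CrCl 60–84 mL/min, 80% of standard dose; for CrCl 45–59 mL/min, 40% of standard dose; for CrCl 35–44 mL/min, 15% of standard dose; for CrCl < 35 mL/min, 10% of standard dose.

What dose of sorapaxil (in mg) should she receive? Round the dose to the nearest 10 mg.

CrCl = (140 − 71) × 75.1 / (72 × 2.2) × 0.85 = 5181.9 / 158.40 × 0.85 ≈ 27.8 mL/min
CrCl ≈ 28 mL/min → bracket < 35 mL/min.
10% of 500 mg = 50 mg

50 mg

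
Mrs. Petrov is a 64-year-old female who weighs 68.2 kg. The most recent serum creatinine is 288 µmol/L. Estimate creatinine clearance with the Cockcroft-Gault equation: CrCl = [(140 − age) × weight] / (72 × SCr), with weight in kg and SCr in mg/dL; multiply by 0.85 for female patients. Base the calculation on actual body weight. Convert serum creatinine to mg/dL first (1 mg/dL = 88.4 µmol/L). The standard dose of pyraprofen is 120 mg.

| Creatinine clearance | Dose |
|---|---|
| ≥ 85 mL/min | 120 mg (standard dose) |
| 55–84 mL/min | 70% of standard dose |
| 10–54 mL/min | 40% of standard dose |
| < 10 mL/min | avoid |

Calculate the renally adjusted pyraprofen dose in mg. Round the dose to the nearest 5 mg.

50 mg

SCr = 288 / 88.4 = 3.258 mg/dL
CrCl = (140 − 64) × 68.2 / (72 × 3.258) × 0.85 = 5183.2 / 234.58 × 0.85 ≈ 18.8 mL/min
CrCl ≈ 19 mL/min → bracket 10–54 mL/min.
40% of 120 mg = 48 mg → 50 mg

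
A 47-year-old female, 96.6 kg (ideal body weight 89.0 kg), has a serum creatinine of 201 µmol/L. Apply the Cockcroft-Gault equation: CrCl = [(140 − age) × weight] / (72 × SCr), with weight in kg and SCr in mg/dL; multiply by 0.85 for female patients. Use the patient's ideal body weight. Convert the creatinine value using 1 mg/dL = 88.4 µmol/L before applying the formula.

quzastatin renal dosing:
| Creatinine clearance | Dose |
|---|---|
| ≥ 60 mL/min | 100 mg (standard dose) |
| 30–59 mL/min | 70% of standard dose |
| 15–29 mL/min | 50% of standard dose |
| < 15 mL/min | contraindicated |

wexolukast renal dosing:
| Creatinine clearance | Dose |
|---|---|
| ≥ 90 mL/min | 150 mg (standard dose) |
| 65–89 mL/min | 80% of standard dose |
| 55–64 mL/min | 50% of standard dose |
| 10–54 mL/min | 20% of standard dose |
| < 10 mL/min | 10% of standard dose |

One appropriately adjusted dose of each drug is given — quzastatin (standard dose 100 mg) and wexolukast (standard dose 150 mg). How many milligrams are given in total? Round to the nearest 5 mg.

100 mg

SCr = 201 / 88.4 = 2.274 mg/dL
CrCl = (140 − 47) × 89 / (72 × 2.274) × 0.85 = 8277.0 / 163.73 × 0.85 ≈ 43.0 mL/min
CrCl ≈ 43 mL/min.
quzastatin: 30–59 mL/min → 70% of 100 mg = 70 mg.
wexolukast: 10–54 mL/min → 20% of 150 mg = 30 mg.
Total = 70 + 30 = 100 mg.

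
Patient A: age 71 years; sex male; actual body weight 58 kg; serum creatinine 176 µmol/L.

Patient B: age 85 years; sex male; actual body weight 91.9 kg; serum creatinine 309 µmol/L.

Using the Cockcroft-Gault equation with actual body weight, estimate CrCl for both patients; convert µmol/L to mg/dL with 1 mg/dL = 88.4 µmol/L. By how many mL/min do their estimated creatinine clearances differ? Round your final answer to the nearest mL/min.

Patient A: SCr = 176 / 88.4 = 1.991 mg/dL
Patient A: CrCl = (140 − 71) × 58 / (72 × 1.991) = 4002.0 / 143.35 ≈ 27.9 mL/min
Patient B: SCr = 309 / 88.4 = 3.495 mg/dL
Patient B: CrCl = (140 − 85) × 91.9 / (72 × 3.495) = 5054.5 / 251.64 ≈ 20.1 mL/min
|27.9 − 20.1| = 7.8 mL/min

8 mL/min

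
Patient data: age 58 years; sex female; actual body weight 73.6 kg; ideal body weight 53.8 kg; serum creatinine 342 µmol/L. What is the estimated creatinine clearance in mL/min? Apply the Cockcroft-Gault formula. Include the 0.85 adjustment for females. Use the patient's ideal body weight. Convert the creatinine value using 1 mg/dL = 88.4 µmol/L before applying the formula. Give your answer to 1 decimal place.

13.5 mL/min

SCr = 342 / 88.4 = 3.869 mg/dL
CrCl = (140 − 58) × 53.8 / (72 × 3.869) × 0.85 = 4411.6 / 278.57 × 0.85 ≈ 13.5 mL/min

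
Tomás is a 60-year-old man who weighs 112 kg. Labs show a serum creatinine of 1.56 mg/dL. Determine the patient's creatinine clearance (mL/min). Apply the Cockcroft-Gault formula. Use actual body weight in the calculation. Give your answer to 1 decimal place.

CrCl = (140 − 60) × 112 / (72 × 1.56) = 8960.0 / 112.32 ≈ 79.8 mL/min

79.8 mL/min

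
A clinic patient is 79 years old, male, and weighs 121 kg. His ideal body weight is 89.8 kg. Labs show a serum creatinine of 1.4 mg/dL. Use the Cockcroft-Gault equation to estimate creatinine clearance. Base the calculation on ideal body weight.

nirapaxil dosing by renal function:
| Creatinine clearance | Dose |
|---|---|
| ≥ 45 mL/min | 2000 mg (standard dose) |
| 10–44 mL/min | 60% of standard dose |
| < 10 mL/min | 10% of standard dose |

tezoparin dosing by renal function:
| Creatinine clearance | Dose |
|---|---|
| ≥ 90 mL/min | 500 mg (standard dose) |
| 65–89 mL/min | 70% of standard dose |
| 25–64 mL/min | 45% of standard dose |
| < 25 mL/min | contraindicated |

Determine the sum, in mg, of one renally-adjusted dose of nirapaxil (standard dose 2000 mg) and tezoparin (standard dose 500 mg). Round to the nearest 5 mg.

CrCl = (140 − 79) × 89.8 / (72 × 1.4) = 5477.8 / 100.80 ≈ 54.3 mL/min
CrCl ≈ 54 mL/min.
nirapaxil: ≥ 45 mL/min → 100% of 2000 mg = 2000 mg.
tezoparin: 25–64 mL/min → 45% of 500 mg = 225 mg.
Total = 2000 + 225 = 2225 mg.

2225 mg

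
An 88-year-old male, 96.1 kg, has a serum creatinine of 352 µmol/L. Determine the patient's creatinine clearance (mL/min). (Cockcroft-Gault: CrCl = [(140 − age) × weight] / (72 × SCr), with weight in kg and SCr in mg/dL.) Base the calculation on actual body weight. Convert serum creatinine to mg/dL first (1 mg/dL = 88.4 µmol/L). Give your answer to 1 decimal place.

17.4 mL/min

SCr = 352 / 88.4 = 3.982 mg/dL
CrCl = (140 − 88) × 96.1 / (72 × 3.982) = 4997.2 / 286.70 ≈ 17.4 mL/min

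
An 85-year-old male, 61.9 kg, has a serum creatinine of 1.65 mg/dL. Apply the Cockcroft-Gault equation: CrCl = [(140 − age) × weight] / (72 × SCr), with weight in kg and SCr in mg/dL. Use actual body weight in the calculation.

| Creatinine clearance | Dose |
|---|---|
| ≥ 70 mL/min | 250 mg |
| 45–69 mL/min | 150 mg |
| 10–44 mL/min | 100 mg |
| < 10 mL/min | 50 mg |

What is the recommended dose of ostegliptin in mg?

CrCl = (140 − 85) × 61.9 / (72 × 1.65) = 3404.5 / 118.80 ≈ 28.7 mL/min
CrCl ≈ 29 mL/min → bracket 10–44 mL/min.
Dose for this bracket: 100 mg.

100 mg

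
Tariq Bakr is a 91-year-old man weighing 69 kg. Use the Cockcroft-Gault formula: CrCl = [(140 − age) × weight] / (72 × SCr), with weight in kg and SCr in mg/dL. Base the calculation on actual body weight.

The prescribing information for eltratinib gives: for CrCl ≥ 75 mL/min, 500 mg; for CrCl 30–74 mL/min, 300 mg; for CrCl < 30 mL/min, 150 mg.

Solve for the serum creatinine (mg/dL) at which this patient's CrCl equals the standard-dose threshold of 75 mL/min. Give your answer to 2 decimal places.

Standard dose requires CrCl ≥ 75 mL/min.
Set (140 − 91) × 69 / (72 × SCr) = 75
SCr = (140 − 91) × 69 / (72 × 75) = 0.626 mg/dL

0.63 mg/dL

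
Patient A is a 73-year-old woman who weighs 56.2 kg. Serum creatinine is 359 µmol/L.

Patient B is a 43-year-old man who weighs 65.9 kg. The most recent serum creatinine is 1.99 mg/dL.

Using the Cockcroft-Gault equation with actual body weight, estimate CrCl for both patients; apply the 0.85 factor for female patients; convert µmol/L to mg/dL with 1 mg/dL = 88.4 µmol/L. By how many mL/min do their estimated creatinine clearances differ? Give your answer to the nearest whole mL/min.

Patient A: SCr = 359 / 88.4 = 4.061 mg/dL
Patient A: CrCl = (140 − 73) × 56.2 / (72 × 4.061) × 0.85 = 3765.4 / 292.39 × 0.85 ≈ 10.9 mL/min
Patient B: CrCl = (140 − 43) × 65.9 / (72 × 1.99) = 6392.3 / 143.28 ≈ 44.6 mL/min
|10.9 − 44.6| = 33.7 mL/min

34 mL/min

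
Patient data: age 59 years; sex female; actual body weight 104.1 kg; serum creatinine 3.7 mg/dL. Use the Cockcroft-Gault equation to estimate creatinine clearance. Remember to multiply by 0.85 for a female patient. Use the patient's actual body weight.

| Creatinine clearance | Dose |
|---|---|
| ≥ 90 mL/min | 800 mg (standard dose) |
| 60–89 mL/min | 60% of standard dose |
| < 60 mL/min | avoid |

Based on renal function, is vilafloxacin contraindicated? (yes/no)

CrCl = (140 − 59) × 104.1 / (72 × 3.7) × 0.85 = 8432.1 / 266.40 × 0.85 ≈ 26.9 mL/min
CrCl ≈ 27 mL/min, which is < 60 mL/min.

yes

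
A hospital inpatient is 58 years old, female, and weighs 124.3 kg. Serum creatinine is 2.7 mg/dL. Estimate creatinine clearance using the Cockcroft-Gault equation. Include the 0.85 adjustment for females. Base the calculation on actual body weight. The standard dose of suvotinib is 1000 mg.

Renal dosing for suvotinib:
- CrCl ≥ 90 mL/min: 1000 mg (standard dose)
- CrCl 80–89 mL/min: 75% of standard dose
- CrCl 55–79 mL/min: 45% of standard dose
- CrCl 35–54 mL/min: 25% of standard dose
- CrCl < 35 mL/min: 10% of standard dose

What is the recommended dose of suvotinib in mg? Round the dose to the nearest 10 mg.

CrCl = (140 − 58) × 124.3 / (72 × 2.7) × 0.85 = 10192.6 / 194.40 × 0.85 ≈ 44.6 mL/min
CrCl ≈ 45 mL/min → bracket 35–54 mL/min.
25% of 1000 mg = 250 mg

250 mg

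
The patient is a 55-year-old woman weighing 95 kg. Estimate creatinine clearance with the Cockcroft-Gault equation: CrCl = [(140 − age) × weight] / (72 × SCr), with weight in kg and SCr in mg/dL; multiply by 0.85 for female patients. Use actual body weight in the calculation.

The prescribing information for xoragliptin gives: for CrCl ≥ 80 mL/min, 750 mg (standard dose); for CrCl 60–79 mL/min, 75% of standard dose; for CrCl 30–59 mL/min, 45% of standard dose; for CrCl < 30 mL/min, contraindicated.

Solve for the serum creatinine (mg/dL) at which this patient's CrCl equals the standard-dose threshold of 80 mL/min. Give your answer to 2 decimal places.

1.19 mg/dL

Standard dose requires CrCl ≥ 80 mL/min.
Set (140 − 55) × 95 × 0.85 / (72 × SCr) = 80
SCr = (140 − 55) × 95 × 0.85 / (72 × 80) = 1.192 mg/dL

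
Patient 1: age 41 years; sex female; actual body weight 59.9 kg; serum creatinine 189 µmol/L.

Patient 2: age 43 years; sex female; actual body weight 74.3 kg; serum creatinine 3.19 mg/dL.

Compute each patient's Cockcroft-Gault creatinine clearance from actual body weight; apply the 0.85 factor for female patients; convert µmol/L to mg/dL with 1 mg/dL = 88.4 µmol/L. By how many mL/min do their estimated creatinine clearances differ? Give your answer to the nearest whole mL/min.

Patient 1: SCr = 189 / 88.4 = 2.138 mg/dL
Patient 1: CrCl = (140 − 41) × 59.9 / (72 × 2.138) × 0.85 = 5930.1 / 153.94 × 0.85 ≈ 32.7 mL/min
Patient 2: CrCl = (140 − 43) × 74.3 / (72 × 3.19) × 0.85 = 7207.1 / 229.68 × 0.85 ≈ 26.7 mL/min
|32.7 − 26.7| = 6.0 mL/min

6 mL/min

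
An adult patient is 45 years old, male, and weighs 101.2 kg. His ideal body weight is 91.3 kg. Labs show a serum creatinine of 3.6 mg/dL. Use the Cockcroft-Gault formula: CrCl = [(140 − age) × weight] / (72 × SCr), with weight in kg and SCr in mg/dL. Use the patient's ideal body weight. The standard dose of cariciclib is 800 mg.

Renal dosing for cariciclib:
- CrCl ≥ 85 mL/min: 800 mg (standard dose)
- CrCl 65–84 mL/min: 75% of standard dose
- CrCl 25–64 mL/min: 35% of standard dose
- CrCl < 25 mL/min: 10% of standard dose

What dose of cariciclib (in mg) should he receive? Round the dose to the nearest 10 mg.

280 mg

CrCl = (140 − 45) × 91.3 / (72 × 3.6) = 8673.5 / 259.20 ≈ 33.5 mL/min
CrCl ≈ 33 mL/min → bracket 25–64 mL/min.
35% of 800 mg = 280 mg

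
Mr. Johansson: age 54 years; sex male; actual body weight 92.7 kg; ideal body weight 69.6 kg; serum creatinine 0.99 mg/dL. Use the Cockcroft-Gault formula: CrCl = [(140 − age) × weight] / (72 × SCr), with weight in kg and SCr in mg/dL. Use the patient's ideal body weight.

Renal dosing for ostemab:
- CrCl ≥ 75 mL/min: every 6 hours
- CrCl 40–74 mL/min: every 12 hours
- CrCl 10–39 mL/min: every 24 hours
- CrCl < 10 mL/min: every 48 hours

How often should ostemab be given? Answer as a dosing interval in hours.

CrCl = (140 − 54) × 69.6 / (72 × 0.99) = 5985.6 / 71.28 ≈ 84.0 mL/min
CrCl ≈ 84 mL/min → bracket ≥ 75 mL/min → every 6 hours.

every 6 hours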